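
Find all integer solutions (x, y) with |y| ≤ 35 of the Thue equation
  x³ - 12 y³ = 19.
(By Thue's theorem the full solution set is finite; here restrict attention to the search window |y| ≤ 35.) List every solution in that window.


The equation is x³ - 12y³ = 19. For fixed y, x³ = 12·y³ + 19, so a solution requires the RHS to be a perfect cube.
Strategy: iterate y from -35 to 35, compute RHS = 12·y³ + 19, and check whether it is a (positive or negative) perfect cube.
Check small values of y:
  y = 0: RHS = 19 is not a perfect cube.
  y = 1: RHS = 31 is not a perfect cube.
  y = -1: RHS = 7 is not a perfect cube.
  y = 2: RHS = 115 is not a perfect cube.
  y = -2: RHS = -77 is not a perfect cube.
  y = 3: RHS = 343 = (7)³ ⇒ x = 7 works.
  y = -3: RHS = -305 is not a perfect cube.
Continuing the search up to |y| = 35 finds no further solutions beyond those listed.
Collected solutions: (7, 3).

Solutions (with |y| ≤ 35): (7, 3).


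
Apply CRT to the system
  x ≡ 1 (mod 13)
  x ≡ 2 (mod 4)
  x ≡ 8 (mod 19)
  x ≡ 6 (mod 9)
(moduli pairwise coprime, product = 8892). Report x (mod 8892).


Product of moduli M = 13 · 4 · 19 · 9 = 8892.
Merge one congruence at a time:
  Start: x ≡ 1 (mod 13).
  Combine with x ≡ 2 (mod 4); new modulus lcm = 52.
    Write x = 1 + 13·t and substitute into x ≡ 2 (mod 4): 13·t ≡ 2 − 1 = 1 (mod 4).
    Reduce coefficients mod 4: 1·t ≡ 1 (mod 4).
    So t ≡ 1 (mod 4).
    Then x = 1 + 13·1 = 14, valid modulo lcm(13, 4) = 52: x ≡ 14 (mod 52).
  Combine with x ≡ 8 (mod 19); new modulus lcm = 988.
    Write x = 14 + 52·t and substitute into x ≡ 8 (mod 19): 52·t ≡ 8 − 14 = -6 (mod 19).
    Reduce coefficients mod 19: 14·t ≡ 13 (mod 19).
    The inverse of 14 mod 19 is 15 (since 14·15 = 210 = 11·19 + 1), so t ≡ 15·13 = 195 ≡ 5 (mod 19).
    Then x = 14 + 52·5 = 274, valid modulo lcm(52, 19) = 988: x ≡ 274 (mod 988).
  Combine with x ≡ 6 (mod 9); new modulus lcm = 8892.
    Write x = 274 + 988·t and substitute into x ≡ 6 (mod 9): 988·t ≡ 6 − 274 = -268 (mod 9).
    Reduce coefficients mod 9: 7·t ≡ 2 (mod 9).
    The inverse of 7 mod 9 is 4 (since 7·4 = 28 = 3·9 + 1), so t ≡ 4·2 = 8 ≡ 8 (mod 9).
    Then x = 274 + 988·8 = 8178, valid modulo lcm(988, 9) = 8892: x ≡ 8178 (mod 8892).
Verify against each original: 8178 mod 13 = 1, 8178 mod 4 = 2, 8178 mod 19 = 8, 8178 mod 9 = 6.

x ≡ 8178 (mod 8892).


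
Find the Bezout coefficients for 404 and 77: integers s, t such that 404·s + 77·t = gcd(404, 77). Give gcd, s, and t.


Euclidean algorithm on (404, 77) — divide until remainder is 0:
  404 = 5 · 77 + 19
  77 = 4 · 19 + 1
  19 = 19 · 1 + 0
gcd(404, 77) = 1.
Track Bezout coefficients alongside the remainders: start with r₀ = 404 = a·1 + b·0 (s = 1, t = 0) and r₁ = 77 = a·0 + b·1 (s = 0, t = 1); each new remainder r_{k+1} = r_{k-1} − q_k·r_k inherits s_{k+1} = s_{k-1} − q_k·s_k, t_{k+1} = t_{k-1} − q_k·t_k, so r_k = a·s_k + b·t_k at every step:
  q = 5: r = 19, s = 1 − 5·0 = 1, t = 0 − 5·1 = -5  (check: 404·1 + 77·(-5) = 19)
  q = 4: r = 1, s = 0 − 4·1 = -4, t = 1 − 4·(-5) = 21  (check: 404·(-4) + 77·21 = 1)
The row with r = 1 (the gcd) gives the Bezout coefficients s = -4, t = 21.
Result: 404 · (-4) + 77 · (21) = 1.

gcd(404, 77) = 1; s = -4, t = 21 (check: 404·(-4) + 77·21 = 1).


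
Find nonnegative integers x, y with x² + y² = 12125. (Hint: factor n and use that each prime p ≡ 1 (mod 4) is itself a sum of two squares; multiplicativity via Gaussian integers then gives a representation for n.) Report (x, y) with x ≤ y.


Step 1: Factor n = 12125 = 5^3 · 97.
Step 2: Check the mod-4 condition on each prime factor: 5 ≡ 1 (mod 4), exponent 3; 97 ≡ 1 (mod 4), exponent 1.
All primes ≡ 3 (mod 4) appear to even exponent (or don't appear), so by the two-squares theorem n IS expressible as a sum of two squares.
Step 3: Build a representation. Group n = k² · m with k = 5 and m = 5 · 97 = 485 (a product of primes ≡ 1 (mod 4)); a representation of m scales to one of n via (k·x)² + (k·y)² = k²(x² + y²). Each prime p ≡ 1 (mod 4) is itself a sum of two squares; find a² by testing p − a² for a perfect square:
  5: 5 − 1² = 4 = 2² ⇒ 5 = 1² + 2².
  97: 97 − 1² = 96, 97 − 2² = 93, 97 − 3² = 88, 97 − 4² = 81 = 9² ⇒ 97 = 4² + 9².
  Combine using the Brahmagupta–Fibonacci identity (a² + b²)(c² + d²) = (ac − bd)² + (ad + bc)² = (ac + bd)² + (ad − bc)²:
  5 · 97 = 485: from (1² + 2²)(4² + 9²), take (1·4 − 2·9, 1·9 + 2·4) = (4 − 18, 9 + 8) = (-14, 17); dropping signs (only squares matter) gives (14, 17); check 14² + 17² = 196 + 289 = 485 ✓.
  Scale by k = 5: (5·14, 5·17) = (70, 85).
Step 4: Order so x ≤ y and verify: 70² + 85² = 4900 + 7225 = 12125 = n. ✓

n = 12125 = 70² + 85² (one valid representation with x ≤ y).


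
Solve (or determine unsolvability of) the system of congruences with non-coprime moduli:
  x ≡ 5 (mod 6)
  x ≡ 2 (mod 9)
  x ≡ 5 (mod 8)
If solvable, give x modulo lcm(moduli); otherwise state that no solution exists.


Moduli 6, 9, 8 are not pairwise coprime, so CRT works modulo lcm(m_i) when all pairwise compatibility conditions hold.
Pairwise compatibility: gcd(m_i, m_j) must divide a_i - a_j for every pair.
Merge one congruence at a time:
  Start: x ≡ 5 (mod 6).
  Combine with x ≡ 2 (mod 9): gcd(6, 9) = 3; 2 - 5 = -3, which IS divisible by 3, so compatible.
    Write x = 5 + 6·t and substitute into x ≡ 2 (mod 9): 6·t ≡ 2 − 5 = -3 (mod 9).
    Divide the congruence (and modulus) by g = 3: 2·t ≡ -1 (mod 3).
    Reduce coefficients mod 3: 2·t ≡ 2 (mod 3).
    The inverse of 2 mod 3 is 2 (since 2·2 = 4 = 1·3 + 1), so t ≡ 2·2 = 4 ≡ 1 (mod 3).
    Then x = 5 + 6·1 = 11, valid modulo lcm(6, 9) = 18: x ≡ 11 (mod 18).
  Combine with x ≡ 5 (mod 8): gcd(18, 8) = 2; 5 - 11 = -6, which IS divisible by 2, so compatible.
    Write x = 11 + 18·t and substitute into x ≡ 5 (mod 8): 18·t ≡ 5 − 11 = -6 (mod 8).
    Divide the congruence (and modulus) by g = 2: 9·t ≡ -3 (mod 4).
    Reduce coefficients mod 4: 1·t ≡ 1 (mod 4).
    So t ≡ 1 (mod 4).
    Then x = 11 + 18·1 = 29, valid modulo lcm(18, 8) = 72: x ≡ 29 (mod 72).
Verify: 29 mod 6 = 5, 29 mod 9 = 2, 29 mod 8 = 5.

x ≡ 29 (mod 72).


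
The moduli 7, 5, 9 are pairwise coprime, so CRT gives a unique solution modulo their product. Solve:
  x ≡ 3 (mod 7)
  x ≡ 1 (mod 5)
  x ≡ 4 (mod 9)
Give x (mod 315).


Moduli 7, 5, 9 are pairwise coprime; by CRT there is a unique solution modulo M = 7 · 5 · 9 = 315.
Solve pairwise, accumulating the modulus:
  Start with x ≡ 3 (mod 7).
  Combine with x ≡ 1 (mod 5): since gcd(7, 5) = 1, we get a unique residue mod 35.
    Write x = 3 + 7·t and substitute into x ≡ 1 (mod 5): 7·t ≡ 1 − 3 = -2 (mod 5).
    Reduce coefficients mod 5: 2·t ≡ 3 (mod 5).
    The inverse of 2 mod 5 is 3 (since 2·3 = 6 = 1·5 + 1), so t ≡ 3·3 = 9 ≡ 4 (mod 5).
    Then x = 3 + 7·4 = 31, valid modulo lcm(7, 5) = 35: x ≡ 31 (mod 35).
  Combine with x ≡ 4 (mod 9): since gcd(35, 9) = 1, we get a unique residue mod 315.
    Write x = 31 + 35·t and substitute into x ≡ 4 (mod 9): 35·t ≡ 4 − 31 = -27 (mod 9).
    Reduce coefficients mod 9: 8·t ≡ 0 (mod 9).
    The inverse of 8 mod 9 is 8 (since 8·8 = 64 = 7·9 + 1), so t ≡ 8·0 = 0 ≡ 0 (mod 9).
    Then x = 31 + 35·0 = 31, valid modulo lcm(35, 9) = 315: x ≡ 31 (mod 315).
Verify: 31 mod 7 = 3 ✓, 31 mod 5 = 1 ✓, 31 mod 9 = 4 ✓.

x ≡ 31 (mod 315).


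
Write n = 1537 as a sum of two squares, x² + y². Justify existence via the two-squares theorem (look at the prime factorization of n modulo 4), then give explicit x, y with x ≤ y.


Step 1: Factor n = 1537 = 29 · 53.
Step 2: Check the mod-4 condition on each prime factor: 29 ≡ 1 (mod 4), exponent 1; 53 ≡ 1 (mod 4), exponent 1.
All primes ≡ 3 (mod 4) appear to even exponent (or don't appear), so by the two-squares theorem n IS expressible as a sum of two squares.
Step 3: Build a representation. Here n = 29 · 53 is a product of primes ≡ 1 (mod 4). Each prime p ≡ 1 (mod 4) is itself a sum of two squares; find a² by testing p − a² for a perfect square:
  29: 29 − 1² = 28, 29 − 2² = 25 = 5² ⇒ 29 = 2² + 5².
  53: 53 − 1² = 52, 53 − 2² = 49 = 7² ⇒ 53 = 2² + 7².
  Combine using the Brahmagupta–Fibonacci identity (a² + b²)(c² + d²) = (ac − bd)² + (ad + bc)² = (ac + bd)² + (ad − bc)²:
  29 · 53 = 1537: from (2² + 5²)(2² + 7²), take (2·2 − 5·7, 2·7 + 5·2) = (4 − 35, 14 + 10) = (-31, 24); dropping signs (only squares matter) gives (31, 24); check 31² + 24² = 961 + 576 = 1537 ✓.
Step 4: Order so x ≤ y and verify: 24² + 31² = 576 + 961 = 1537 = n. ✓

n = 1537 = 24² + 31² (one valid representation with x ≤ y).


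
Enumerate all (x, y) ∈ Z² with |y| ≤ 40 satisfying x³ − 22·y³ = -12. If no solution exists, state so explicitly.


The equation is x³ - 22y³ = -12. For fixed y, x³ = 22·y³ − 12, so a solution requires the RHS to be a perfect cube.
Strategy: iterate y from -40 to 40, compute RHS = 22·y³ − 12, and check whether it is a (positive or negative) perfect cube.
Check small values of y:
  y = 0: RHS = -12 is not a perfect cube.
  y = 1: RHS = 10 is not a perfect cube.
  y = -1: RHS = -34 is not a perfect cube.
  y = 2: RHS = 164 is not a perfect cube.
  y = -2: RHS = -188 is not a perfect cube.
  y = 3: RHS = 582 is not a perfect cube.
  y = -3: RHS = -606 is not a perfect cube.
Continuing the search up to |y| = 40 finds no solutions either.
No (x, y) in the scanned range satisfies the equation.

No integer solutions with |y| ≤ 40.


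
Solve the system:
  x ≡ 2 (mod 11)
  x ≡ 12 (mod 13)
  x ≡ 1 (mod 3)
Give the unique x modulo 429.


Moduli 11, 13, 3 are pairwise coprime; by CRT there is a unique solution modulo M = 11 · 13 · 3 = 429.
Solve pairwise, accumulating the modulus:
  Start with x ≡ 2 (mod 11).
  Combine with x ≡ 12 (mod 13): since gcd(11, 13) = 1, we get a unique residue mod 143.
    Write x = 2 + 11·t and substitute into x ≡ 12 (mod 13): 11·t ≡ 12 − 2 = 10 (mod 13).
    The inverse of 11 mod 13 is 6 (since 11·6 = 66 = 5·13 + 1), so t ≡ 6·10 = 60 ≡ 8 (mod 13).
    Then x = 2 + 11·8 = 90, valid modulo lcm(11, 13) = 143: x ≡ 90 (mod 143).
  Combine with x ≡ 1 (mod 3): since gcd(143, 3) = 1, we get a unique residue mod 429.
    Write x = 90 + 143·t and substitute into x ≡ 1 (mod 3): 143·t ≡ 1 − 90 = -89 (mod 3).
    Reduce coefficients mod 3: 2·t ≡ 1 (mod 3).
    The inverse of 2 mod 3 is 2 (since 2·2 = 4 = 1·3 + 1), so t ≡ 2·1 = 2 ≡ 2 (mod 3).
    Then x = 90 + 143·2 = 376, valid modulo lcm(143, 3) = 429: x ≡ 376 (mod 429).
Verify: 376 mod 11 = 2 ✓, 376 mod 13 = 12 ✓, 376 mod 3 = 1 ✓.

x ≡ 376 (mod 429).


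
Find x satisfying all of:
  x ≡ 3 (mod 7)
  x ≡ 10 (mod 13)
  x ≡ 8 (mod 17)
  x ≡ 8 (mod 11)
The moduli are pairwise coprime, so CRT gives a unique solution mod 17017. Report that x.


Product of moduli M = 7 · 13 · 17 · 11 = 17017.
Merge one congruence at a time:
  Start: x ≡ 3 (mod 7).
  Combine with x ≡ 10 (mod 13); new modulus lcm = 91.
    Write x = 3 + 7·t and substitute into x ≡ 10 (mod 13): 7·t ≡ 10 − 3 = 7 (mod 13).
    The inverse of 7 mod 13 is 2 (since 7·2 = 14 = 1·13 + 1), so t ≡ 2·7 = 14 ≡ 1 (mod 13).
    Then x = 3 + 7·1 = 10, valid modulo lcm(7, 13) = 91: x ≡ 10 (mod 91).
  Combine with x ≡ 8 (mod 17); new modulus lcm = 1547.
    Write x = 10 + 91·t and substitute into x ≡ 8 (mod 17): 91·t ≡ 8 − 10 = -2 (mod 17).
    Reduce coefficients mod 17: 6·t ≡ 15 (mod 17).
    The inverse of 6 mod 17 is 3 (since 6·3 = 18 = 1·17 + 1), so t ≡ 3·15 = 45 ≡ 11 (mod 17).
    Then x = 10 + 91·11 = 1011, valid modulo lcm(91, 17) = 1547: x ≡ 1011 (mod 1547).
  Combine with x ≡ 8 (mod 11); new modulus lcm = 17017.
    Write x = 1011 + 1547·t and substitute into x ≡ 8 (mod 11): 1547·t ≡ 8 − 1011 = -1003 (mod 11).
    Reduce coefficients mod 11: 7·t ≡ 9 (mod 11).
    The inverse of 7 mod 11 is 8 (since 7·8 = 56 = 5·11 + 1), so t ≡ 8·9 = 72 ≡ 6 (mod 11).
    Then x = 1011 + 1547·6 = 10293, valid modulo lcm(1547, 11) = 17017: x ≡ 10293 (mod 17017).
Verify against each original: 10293 mod 7 = 3, 10293 mod 13 = 10, 10293 mod 17 = 8, 10293 mod 11 = 8.

x ≡ 10293 (mod 17017).


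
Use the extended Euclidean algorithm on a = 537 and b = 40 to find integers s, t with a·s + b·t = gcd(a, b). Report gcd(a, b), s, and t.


Euclidean algorithm on (537, 40) — divide until remainder is 0:
  537 = 13 · 40 + 17
  40 = 2 · 17 + 6
  17 = 2 · 6 + 5
  6 = 1 · 5 + 1
  5 = 5 · 1 + 0
gcd(537, 40) = 1.
Track Bezout coefficients alongside the remainders: start with r₀ = 537 = a·1 + b·0 (s = 1, t = 0) and r₁ = 40 = a·0 + b·1 (s = 0, t = 1); each new remainder r_{k+1} = r_{k-1} − q_k·r_k inherits s_{k+1} = s_{k-1} − q_k·s_k, t_{k+1} = t_{k-1} − q_k·t_k, so r_k = a·s_k + b·t_k at every step:
  q = 13: r = 17, s = 1 − 13·0 = 1, t = 0 − 13·1 = -13  (check: 537·1 + 40·(-13) = 17)
  q = 2: r = 6, s = 0 − 2·1 = -2, t = 1 − 2·(-13) = 27  (check: 537·(-2) + 40·27 = 6)
  q = 2: r = 5, s = 1 − 2·(-2) = 5, t = -13 − 2·27 = -67  (check: 537·5 + 40·(-67) = 5)
  q = 1: r = 1, s = -2 − 1·5 = -7, t = 27 − 1·(-67) = 94  (check: 537·(-7) + 40·94 = 1)
The row with r = 1 (the gcd) gives the Bezout coefficients s = -7, t = 94.
Result: 537 · (-7) + 40 · (94) = 1.

gcd(537, 40) = 1; s = -7, t = 94 (check: 537·(-7) + 40·94 = 1).


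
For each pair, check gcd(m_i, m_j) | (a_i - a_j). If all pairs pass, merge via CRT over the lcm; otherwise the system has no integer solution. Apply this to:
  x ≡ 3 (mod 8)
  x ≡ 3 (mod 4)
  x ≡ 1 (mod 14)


Moduli 8, 4, 14 are not pairwise coprime, so CRT works modulo lcm(m_i) when all pairwise compatibility conditions hold.
Pairwise compatibility: gcd(m_i, m_j) must divide a_i - a_j for every pair.
Merge one congruence at a time:
  Start: x ≡ 3 (mod 8).
  Combine with x ≡ 3 (mod 4): gcd(8, 4) = 4; 3 - 3 = 0, which IS divisible by 4, so compatible.
    Write x = 3 + 8·t and substitute into x ≡ 3 (mod 4): 8·t ≡ 3 − 3 = 0 (mod 4).
    Divide the congruence (and modulus) by g = 4: 2·t ≡ 0 (mod 1).
    Modulo 1 every t works; take t = 0.
    Then x = 3 + 8·0 = 3, valid modulo lcm(8, 4) = 8: x ≡ 3 (mod 8).
  Combine with x ≡ 1 (mod 14): gcd(8, 14) = 2; 1 - 3 = -2, which IS divisible by 2, so compatible.
    Write x = 3 + 8·t and substitute into x ≡ 1 (mod 14): 8·t ≡ 1 − 3 = -2 (mod 14).
    Divide the congruence (and modulus) by g = 2: 4·t ≡ -1 (mod 7).
    Reduce coefficients mod 7: 4·t ≡ 6 (mod 7).
    The inverse of 4 mod 7 is 2 (since 4·2 = 8 = 1·7 + 1), so t ≡ 2·6 = 12 ≡ 5 (mod 7).
    Then x = 3 + 8·5 = 43, valid modulo lcm(8, 14) = 56: x ≡ 43 (mod 56).
Verify: 43 mod 8 = 3, 43 mod 4 = 3, 43 mod 14 = 1.

x ≡ 43 (mod 56).


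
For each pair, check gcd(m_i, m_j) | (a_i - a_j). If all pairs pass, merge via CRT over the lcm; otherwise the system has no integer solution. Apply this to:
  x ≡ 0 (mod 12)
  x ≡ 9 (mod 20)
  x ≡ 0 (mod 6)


Moduli 12, 20, 6 are not pairwise coprime, so CRT works modulo lcm(m_i) when all pairwise compatibility conditions hold.
Pairwise compatibility: gcd(m_i, m_j) must divide a_i - a_j for every pair.
Merge one congruence at a time:
  Start: x ≡ 0 (mod 12).
  Combine with x ≡ 9 (mod 20): gcd(12, 20) = 4, and 9 - 0 = 9 is NOT divisible by 4.
    ⇒ system is inconsistent (no integer solution).

No solution (the system is inconsistent).


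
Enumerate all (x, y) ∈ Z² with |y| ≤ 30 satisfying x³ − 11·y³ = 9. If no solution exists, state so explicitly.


The equation is x³ - 11y³ = 9. For fixed y, x³ = 11·y³ + 9, so a solution requires the RHS to be a perfect cube.
Strategy: iterate y from -30 to 30, compute RHS = 11·y³ + 9, and check whether it is a (positive or negative) perfect cube.
Check small values of y:
  y = 0: RHS = 9 is not a perfect cube.
  y = 1: RHS = 20 is not a perfect cube.
  y = -1: RHS = -2 is not a perfect cube.
  y = 2: RHS = 97 is not a perfect cube.
  y = -2: RHS = -79 is not a perfect cube.
  y = 3: RHS = 306 is not a perfect cube.
  y = -3: RHS = -288 is not a perfect cube.
Continuing the search up to |y| = 30 finds no solutions either.
No (x, y) in the scanned range satisfies the equation.

No integer solutions with |y| ≤ 30.


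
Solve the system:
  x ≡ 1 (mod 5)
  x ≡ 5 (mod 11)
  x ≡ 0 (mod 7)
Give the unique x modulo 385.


Moduli 5, 11, 7 are pairwise coprime; by CRT there is a unique solution modulo M = 5 · 11 · 7 = 385.
Solve pairwise, accumulating the modulus:
  Start with x ≡ 1 (mod 5).
  Combine with x ≡ 5 (mod 11): since gcd(5, 11) = 1, we get a unique residue mod 55.
    Write x = 1 + 5·t and substitute into x ≡ 5 (mod 11): 5·t ≡ 5 − 1 = 4 (mod 11).
    The inverse of 5 mod 11 is 9 (since 5·9 = 45 = 4·11 + 1), so t ≡ 9·4 = 36 ≡ 3 (mod 11).
    Then x = 1 + 5·3 = 16, valid modulo lcm(5, 11) = 55: x ≡ 16 (mod 55).
  Combine with x ≡ 0 (mod 7): since gcd(55, 7) = 1, we get a unique residue mod 385.
    Write x = 16 + 55·t and substitute into x ≡ 0 (mod 7): 55·t ≡ 0 − 16 = -16 (mod 7).
    Reduce coefficients mod 7: 6·t ≡ 5 (mod 7).
    The inverse of 6 mod 7 is 6 (since 6·6 = 36 = 5·7 + 1), so t ≡ 6·5 = 30 ≡ 2 (mod 7).
    Then x = 16 + 55·2 = 126, valid modulo lcm(55, 7) = 385: x ≡ 126 (mod 385).
Verify: 126 mod 5 = 1 ✓, 126 mod 11 = 5 ✓, 126 mod 7 = 0 ✓.

x ≡ 126 (mod 385).


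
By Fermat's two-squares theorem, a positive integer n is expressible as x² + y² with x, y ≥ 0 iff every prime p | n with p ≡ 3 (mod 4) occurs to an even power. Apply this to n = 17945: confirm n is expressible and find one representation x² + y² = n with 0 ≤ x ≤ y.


Step 1: Factor n = 17945 = 5 · 37 · 97.
Step 2: Check the mod-4 condition on each prime factor: 5 ≡ 1 (mod 4), exponent 1; 37 ≡ 1 (mod 4), exponent 1; 97 ≡ 1 (mod 4), exponent 1.
All primes ≡ 3 (mod 4) appear to even exponent (or don't appear), so by the two-squares theorem n IS expressible as a sum of two squares.
Step 3: Build a representation. Here n = 5 · 37 · 97 is a product of primes ≡ 1 (mod 4). Each prime p ≡ 1 (mod 4) is itself a sum of two squares; find a² by testing p − a² for a perfect square:
  5: 5 − 1² = 4 = 2² ⇒ 5 = 1² + 2².
  37: 37 − 1² = 36 = 6² ⇒ 37 = 1² + 6².
  97: 97 − 1² = 96, 97 − 2² = 93, 97 − 3² = 88, 97 − 4² = 81 = 9² ⇒ 97 = 4² + 9².
  Combine using the Brahmagupta–Fibonacci identity (a² + b²)(c² + d²) = (ac − bd)² + (ad + bc)² = (ac + bd)² + (ad − bc)²:
  5 · 37 = 185: from (1² + 2²)(1² + 6²), take (1·1 − 2·6, 1·6 + 2·1) = (1 − 12, 6 + 2) = (-11, 8); dropping signs (only squares matter) gives (11, 8); check 11² + 8² = 121 + 64 = 185 ✓.
  185 · 97 = 17945: from (11² + 8²)(4² + 9²), take (11·4 − 8·9, 11·9 + 8·4) = (44 − 72, 99 + 32) = (-28, 131); dropping signs (only squares matter) gives (28, 131); check 28² + 131² = 784 + 17161 = 17945 ✓.
Step 4: Order so x ≤ y and verify: 28² + 131² = 784 + 17161 = 17945 = n. ✓

n = 17945 = 28² + 131² (one valid representation with x ≤ y).


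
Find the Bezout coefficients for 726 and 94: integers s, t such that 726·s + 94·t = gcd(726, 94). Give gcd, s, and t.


Euclidean algorithm on (726, 94) — divide until remainder is 0:
  726 = 7 · 94 + 68
  94 = 1 · 68 + 26
  68 = 2 · 26 + 16
  26 = 1 · 16 + 10
  16 = 1 · 10 + 6
  10 = 1 · 6 + 4
  6 = 1 · 4 + 2
  4 = 2 · 2 + 0
gcd(726, 94) = 2.
Track Bezout coefficients alongside the remainders: start with r₀ = 726 = a·1 + b·0 (s = 1, t = 0) and r₁ = 94 = a·0 + b·1 (s = 0, t = 1); each new remainder r_{k+1} = r_{k-1} − q_k·r_k inherits s_{k+1} = s_{k-1} − q_k·s_k, t_{k+1} = t_{k-1} − q_k·t_k, so r_k = a·s_k + b·t_k at every step:
  q = 7: r = 68, s = 1 − 7·0 = 1, t = 0 − 7·1 = -7  (check: 726·1 + 94·(-7) = 68)
  q = 1: r = 26, s = 0 − 1·1 = -1, t = 1 − 1·(-7) = 8  (check: 726·(-1) + 94·8 = 26)
  q = 2: r = 16, s = 1 − 2·(-1) = 3, t = -7 − 2·8 = -23  (check: 726·3 + 94·(-23) = 16)
  q = 1: r = 10, s = -1 − 1·3 = -4, t = 8 − 1·(-23) = 31  (check: 726·(-4) + 94·31 = 10)
  q = 1: r = 6, s = 3 − 1·(-4) = 7, t = -23 − 1·31 = -54  (check: 726·7 + 94·(-54) = 6)
  q = 1: r = 4, s = -4 − 1·7 = -11, t = 31 − 1·(-54) = 85  (check: 726·(-11) + 94·85 = 4)
  q = 1: r = 2, s = 7 − 1·(-11) = 18, t = -54 − 1·85 = -139  (check: 726·18 + 94·(-139) = 2)
The row with r = 2 (the gcd) gives the Bezout coefficients s = 18, t = -139.
Result: 726 · (18) + 94 · (-139) = 2.

gcd(726, 94) = 2; s = 18, t = -139 (check: 726·18 + 94·(-139) = 2).


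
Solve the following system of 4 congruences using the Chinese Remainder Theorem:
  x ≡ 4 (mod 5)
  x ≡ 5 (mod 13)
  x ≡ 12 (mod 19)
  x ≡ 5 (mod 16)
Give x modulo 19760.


Product of moduli M = 5 · 13 · 19 · 16 = 19760.
Merge one congruence at a time:
  Start: x ≡ 4 (mod 5).
  Combine with x ≡ 5 (mod 13); new modulus lcm = 65.
    Write x = 4 + 5·t and substitute into x ≡ 5 (mod 13): 5·t ≡ 5 − 4 = 1 (mod 13).
    The inverse of 5 mod 13 is 8 (since 5·8 = 40 = 3·13 + 1), so t ≡ 8·1 = 8 ≡ 8 (mod 13).
    Then x = 4 + 5·8 = 44, valid modulo lcm(5, 13) = 65: x ≡ 44 (mod 65).
  Combine with x ≡ 12 (mod 19); new modulus lcm = 1235.
    Write x = 44 + 65·t and substitute into x ≡ 12 (mod 19): 65·t ≡ 12 − 44 = -32 (mod 19).
    Reduce coefficients mod 19: 8·t ≡ 6 (mod 19).
    The inverse of 8 mod 19 is 12 (since 8·12 = 96 = 5·19 + 1), so t ≡ 12·6 = 72 ≡ 15 (mod 19).
    Then x = 44 + 65·15 = 1019, valid modulo lcm(65, 19) = 1235: x ≡ 1019 (mod 1235).
  Combine with x ≡ 5 (mod 16); new modulus lcm = 19760.
    Write x = 1019 + 1235·t and substitute into x ≡ 5 (mod 16): 1235·t ≡ 5 − 1019 = -1014 (mod 16).
    Reduce coefficients mod 16: 3·t ≡ 10 (mod 16).
    The inverse of 3 mod 16 is 11 (since 3·11 = 33 = 2·16 + 1), so t ≡ 11·10 = 110 ≡ 14 (mod 16).
    Then x = 1019 + 1235·14 = 18309, valid modulo lcm(1235, 16) = 19760: x ≡ 18309 (mod 19760).
Verify against each original: 18309 mod 5 = 4, 18309 mod 13 = 5, 18309 mod 19 = 12, 18309 mod 16 = 5.

x ≡ 18309 (mod 19760).


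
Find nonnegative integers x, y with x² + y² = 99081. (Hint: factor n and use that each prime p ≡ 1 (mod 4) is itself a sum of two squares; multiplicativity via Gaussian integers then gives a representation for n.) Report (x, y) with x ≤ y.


Step 1: Factor n = 99081 = 3^2 · 101 · 109.
Step 2: Check the mod-4 condition on each prime factor: 3 ≡ 3 (mod 4), exponent 2 (must be even); 101 ≡ 1 (mod 4), exponent 1; 109 ≡ 1 (mod 4), exponent 1.
All primes ≡ 3 (mod 4) appear to even exponent (or don't appear), so by the two-squares theorem n IS expressible as a sum of two squares.
Step 3: Build a representation. Group n = k² · m with k = 3 and m = 101 · 109 = 11009 (a product of primes ≡ 1 (mod 4)); a representation of m scales to one of n via (k·x)² + (k·y)² = k²(x² + y²). Each prime p ≡ 1 (mod 4) is itself a sum of two squares; find a² by testing p − a² for a perfect square:
  101: 101 − 1² = 100 = 10² ⇒ 101 = 1² + 10².
  109: 109 − 1² = 108, 109 − 2² = 105, 109 − 3² = 100 = 10² ⇒ 109 = 3² + 10².
  Combine using the Brahmagupta–Fibonacci identity (a² + b²)(c² + d²) = (ac − bd)² + (ad + bc)² = (ac + bd)² + (ad − bc)²:
  101 · 109 = 11009: from (1² + 10²)(3² + 10²), take (1·3 − 10·10, 1·10 + 10·3) = (3 − 100, 10 + 30) = (-97, 40); dropping signs (only squares matter) gives (97, 40); check 97² + 40² = 9409 + 1600 = 11009 ✓.
  Scale by k = 3: (3·97, 3·40) = (291, 120).
Step 4: Order so x ≤ y and verify: 120² + 291² = 14400 + 84681 = 99081 = n. ✓

n = 99081 = 120² + 291² (one valid representation with x ≤ y).


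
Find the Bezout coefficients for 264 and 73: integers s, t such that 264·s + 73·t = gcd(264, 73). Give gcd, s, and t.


Euclidean algorithm on (264, 73) — divide until remainder is 0:
  264 = 3 · 73 + 45
  73 = 1 · 45 + 28
  45 = 1 · 28 + 17
  28 = 1 · 17 + 11
  17 = 1 · 11 + 6
  11 = 1 · 6 + 5
  6 = 1 · 5 + 1
  5 = 5 · 1 + 0
gcd(264, 73) = 1.
Track Bezout coefficients alongside the remainders: start with r₀ = 264 = a·1 + b·0 (s = 1, t = 0) and r₁ = 73 = a·0 + b·1 (s = 0, t = 1); each new remainder r_{k+1} = r_{k-1} − q_k·r_k inherits s_{k+1} = s_{k-1} − q_k·s_k, t_{k+1} = t_{k-1} − q_k·t_k, so r_k = a·s_k + b·t_k at every step:
  q = 3: r = 45, s = 1 − 3·0 = 1, t = 0 − 3·1 = -3  (check: 264·1 + 73·(-3) = 45)
  q = 1: r = 28, s = 0 − 1·1 = -1, t = 1 − 1·(-3) = 4  (check: 264·(-1) + 73·4 = 28)
  q = 1: r = 17, s = 1 − 1·(-1) = 2, t = -3 − 1·4 = -7  (check: 264·2 + 73·(-7) = 17)
  q = 1: r = 11, s = -1 − 1·2 = -3, t = 4 − 1·(-7) = 11  (check: 264·(-3) + 73·11 = 11)
  q = 1: r = 6, s = 2 − 1·(-3) = 5, t = -7 − 1·11 = -18  (check: 264·5 + 73·(-18) = 6)
  q = 1: r = 5, s = -3 − 1·5 = -8, t = 11 − 1·(-18) = 29  (check: 264·(-8) + 73·29 = 5)
  q = 1: r = 1, s = 5 − 1·(-8) = 13, t = -18 − 1·29 = -47  (check: 264·13 + 73·(-47) = 1)
The row with r = 1 (the gcd) gives the Bezout coefficients s = 13, t = -47.
Result: 264 · (13) + 73 · (-47) = 1.

gcd(264, 73) = 1; s = 13, t = -47 (check: 264·13 + 73·(-47) = 1).


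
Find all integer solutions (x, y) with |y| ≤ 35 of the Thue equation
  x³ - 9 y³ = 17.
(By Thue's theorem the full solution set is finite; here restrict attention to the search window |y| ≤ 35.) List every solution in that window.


The equation is x³ - 9y³ = 17. For fixed y, x³ = 9·y³ + 17, so a solution requires the RHS to be a perfect cube.
Strategy: iterate y from -35 to 35, compute RHS = 9·y³ + 17, and check whether it is a (positive or negative) perfect cube.
Check small values of y:
  y = 0: RHS = 17 is not a perfect cube.
  y = 1: RHS = 26 is not a perfect cube.
  y = -1: RHS = 8 = (2)³ ⇒ x = 2 works.
  y = 2: RHS = 89 is not a perfect cube.
  y = -2: RHS = -55 is not a perfect cube.
  y = 3: RHS = 260 is not a perfect cube.
  y = -3: RHS = -226 is not a perfect cube.
Continuing, at y = -25: RHS = -140608 = (-52)³ ⇒ x = -52 works.
Searching the remaining y in |y| ≤ 35 finds no further solutions.
Collected solutions: (2, -1), (-52, -25).

Solutions (with |y| ≤ 35): (2, -1), (-52, -25).


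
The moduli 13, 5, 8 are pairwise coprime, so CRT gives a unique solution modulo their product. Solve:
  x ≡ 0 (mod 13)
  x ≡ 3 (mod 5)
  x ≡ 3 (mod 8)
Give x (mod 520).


Moduli 13, 5, 8 are pairwise coprime; by CRT there is a unique solution modulo M = 13 · 5 · 8 = 520.
Solve pairwise, accumulating the modulus:
  Start with x ≡ 0 (mod 13).
  Combine with x ≡ 3 (mod 5): since gcd(13, 5) = 1, we get a unique residue mod 65.
    Write x = 0 + 13·t and substitute into x ≡ 3 (mod 5): 13·t ≡ 3 − 0 = 3 (mod 5).
    Reduce coefficients mod 5: 3·t ≡ 3 (mod 5).
    The inverse of 3 mod 5 is 2 (since 3·2 = 6 = 1·5 + 1), so t ≡ 2·3 = 6 ≡ 1 (mod 5).
    Then x = 0 + 13·1 = 13, valid modulo lcm(13, 5) = 65: x ≡ 13 (mod 65).
  Combine with x ≡ 3 (mod 8): since gcd(65, 8) = 1, we get a unique residue mod 520.
    Write x = 13 + 65·t and substitute into x ≡ 3 (mod 8): 65·t ≡ 3 − 13 = -10 (mod 8).
    Reduce coefficients mod 8: 1·t ≡ 6 (mod 8).
    So t ≡ 6 (mod 8).
    Then x = 13 + 65·6 = 403, valid modulo lcm(65, 8) = 520: x ≡ 403 (mod 520).
Verify: 403 mod 13 = 0 ✓, 403 mod 5 = 3 ✓, 403 mod 8 = 3 ✓.

x ≡ 403 (mod 520).


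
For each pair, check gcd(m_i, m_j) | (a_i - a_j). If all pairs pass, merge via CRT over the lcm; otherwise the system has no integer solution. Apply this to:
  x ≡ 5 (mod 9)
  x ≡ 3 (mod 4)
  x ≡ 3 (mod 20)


Moduli 9, 4, 20 are not pairwise coprime, so CRT works modulo lcm(m_i) when all pairwise compatibility conditions hold.
Pairwise compatibility: gcd(m_i, m_j) must divide a_i - a_j for every pair.
Merge one congruence at a time:
  Start: x ≡ 5 (mod 9).
  Combine with x ≡ 3 (mod 4): gcd(9, 4) = 1; 3 - 5 = -2, which IS divisible by 1, so compatible.
    Write x = 5 + 9·t and substitute into x ≡ 3 (mod 4): 9·t ≡ 3 − 5 = -2 (mod 4).
    Reduce coefficients mod 4: 1·t ≡ 2 (mod 4).
    So t ≡ 2 (mod 4).
    Then x = 5 + 9·2 = 23, valid modulo lcm(9, 4) = 36: x ≡ 23 (mod 36).
  Combine with x ≡ 3 (mod 20): gcd(36, 20) = 4; 3 - 23 = -20, which IS divisible by 4, so compatible.
    Write x = 23 + 36·t and substitute into x ≡ 3 (mod 20): 36·t ≡ 3 − 23 = -20 (mod 20).
    Divide the congruence (and modulus) by g = 4: 9·t ≡ -5 (mod 5).
    Reduce coefficients mod 5: 4·t ≡ 0 (mod 5).
    The inverse of 4 mod 5 is 4 (since 4·4 = 16 = 3·5 + 1), so t ≡ 4·0 = 0 ≡ 0 (mod 5).
    Then x = 23 + 36·0 = 23, valid modulo lcm(36, 20) = 180: x ≡ 23 (mod 180).
Verify: 23 mod 9 = 5, 23 mod 4 = 3, 23 mod 20 = 3.

x ≡ 23 (mod 180).


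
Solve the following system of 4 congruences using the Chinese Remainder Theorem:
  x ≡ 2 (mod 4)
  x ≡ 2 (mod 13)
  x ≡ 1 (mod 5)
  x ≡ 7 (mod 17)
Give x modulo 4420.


Product of moduli M = 4 · 13 · 5 · 17 = 4420.
Merge one congruence at a time:
  Start: x ≡ 2 (mod 4).
  Combine with x ≡ 2 (mod 13); new modulus lcm = 52.
    Write x = 2 + 4·t and substitute into x ≡ 2 (mod 13): 4·t ≡ 2 − 2 = 0 (mod 13).
    The inverse of 4 mod 13 is 10 (since 4·10 = 40 = 3·13 + 1), so t ≡ 10·0 = 0 ≡ 0 (mod 13).
    Then x = 2 + 4·0 = 2, valid modulo lcm(4, 13) = 52: x ≡ 2 (mod 52).
  Combine with x ≡ 1 (mod 5); new modulus lcm = 260.
    Write x = 2 + 52·t and substitute into x ≡ 1 (mod 5): 52·t ≡ 1 − 2 = -1 (mod 5).
    Reduce coefficients mod 5: 2·t ≡ 4 (mod 5).
    The inverse of 2 mod 5 is 3 (since 2·3 = 6 = 1·5 + 1), so t ≡ 3·4 = 12 ≡ 2 (mod 5).
    Then x = 2 + 52·2 = 106, valid modulo lcm(52, 5) = 260: x ≡ 106 (mod 260).
  Combine with x ≡ 7 (mod 17); new modulus lcm = 4420.
    Write x = 106 + 260·t and substitute into x ≡ 7 (mod 17): 260·t ≡ 7 − 106 = -99 (mod 17).
    Reduce coefficients mod 17: 5·t ≡ 3 (mod 17).
    The inverse of 5 mod 17 is 7 (since 5·7 = 35 = 2·17 + 1), so t ≡ 7·3 = 21 ≡ 4 (mod 17).
    Then x = 106 + 260·4 = 1146, valid modulo lcm(260, 17) = 4420: x ≡ 1146 (mod 4420).
Verify against each original: 1146 mod 4 = 2, 1146 mod 13 = 2, 1146 mod 5 = 1, 1146 mod 17 = 7.

x ≡ 1146 (mod 4420).


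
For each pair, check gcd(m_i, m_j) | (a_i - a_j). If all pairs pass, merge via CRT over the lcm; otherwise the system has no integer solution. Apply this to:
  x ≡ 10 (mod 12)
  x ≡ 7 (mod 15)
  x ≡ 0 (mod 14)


Moduli 12, 15, 14 are not pairwise coprime, so CRT works modulo lcm(m_i) when all pairwise compatibility conditions hold.
Pairwise compatibility: gcd(m_i, m_j) must divide a_i - a_j for every pair.
Merge one congruence at a time:
  Start: x ≡ 10 (mod 12).
  Combine with x ≡ 7 (mod 15): gcd(12, 15) = 3; 7 - 10 = -3, which IS divisible by 3, so compatible.
    Write x = 10 + 12·t and substitute into x ≡ 7 (mod 15): 12·t ≡ 7 − 10 = -3 (mod 15).
    Divide the congruence (and modulus) by g = 3: 4·t ≡ -1 (mod 5).
    Reduce coefficients mod 5: 4·t ≡ 4 (mod 5).
    The inverse of 4 mod 5 is 4 (since 4·4 = 16 = 3·5 + 1), so t ≡ 4·4 = 16 ≡ 1 (mod 5).
    Then x = 10 + 12·1 = 22, valid modulo lcm(12, 15) = 60: x ≡ 22 (mod 60).
  Combine with x ≡ 0 (mod 14): gcd(60, 14) = 2; 0 - 22 = -22, which IS divisible by 2, so compatible.
    Write x = 22 + 60·t and substitute into x ≡ 0 (mod 14): 60·t ≡ 0 − 22 = -22 (mod 14).
    Divide the congruence (and modulus) by g = 2: 30·t ≡ -11 (mod 7).
    Reduce coefficients mod 7: 2·t ≡ 3 (mod 7).
    The inverse of 2 mod 7 is 4 (since 2·4 = 8 = 1·7 + 1), so t ≡ 4·3 = 12 ≡ 5 (mod 7).
    Then x = 22 + 60·5 = 322, valid modulo lcm(60, 14) = 420: x ≡ 322 (mod 420).
Verify: 322 mod 12 = 10, 322 mod 15 = 7, 322 mod 14 = 0.

x ≡ 322 (mod 420).


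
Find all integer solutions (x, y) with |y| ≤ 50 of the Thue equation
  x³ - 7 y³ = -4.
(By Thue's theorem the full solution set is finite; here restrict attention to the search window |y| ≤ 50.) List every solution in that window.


The equation is x³ - 7y³ = -4. For fixed y, x³ = 7·y³ − 4, so a solution requires the RHS to be a perfect cube.
Strategy: iterate y from -50 to 50, compute RHS = 7·y³ − 4, and check whether it is a (positive or negative) perfect cube.
Check small values of y:
  y = 0: RHS = -4 is not a perfect cube.
  y = 1: RHS = 3 is not a perfect cube.
  y = -1: RHS = -11 is not a perfect cube.
  y = 2: RHS = 52 is not a perfect cube.
  y = -2: RHS = -60 is not a perfect cube.
  y = 3: RHS = 185 is not a perfect cube.
  y = -3: RHS = -193 is not a perfect cube.
Continuing the search up to |y| = 50 finds no solutions either.
No (x, y) in the scanned range satisfies the equation.

No integer solutions with |y| ≤ 50.


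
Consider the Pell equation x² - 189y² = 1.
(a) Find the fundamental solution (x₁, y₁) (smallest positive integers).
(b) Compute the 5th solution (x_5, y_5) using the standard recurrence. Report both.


Step 1: Find the fundamental solution (x₁, y₁) of x² - 189y² = 1.
  Expand √189 as a continued fraction. a₀ = ⌊√189⌋ = 13; iterate m_{k+1} = d_k·a_k − m_k, d_{k+1} = (189 − m_{k+1}²)/d_k, a_{k+1} = ⌊(a₀ + m_{k+1})/d_{k+1}⌋ (starting m₀ = 0, d₀ = 1), with convergents p_k = a_k·p_{k-1} + p_{k-2}, q_k = a_k·q_{k-1} + q_{k-2} (p₋₁ = 1, q₋₁ = 0):
  k = 0: a₀ = 13; p₀/q₀ = 13/1; p₀² − 189·q₀² = 169 − 189 = -20.
  k = 1: m = 13, d = 20, a = ⌊(13 + 13)/20⌋ = 1; p/q = (1·13 + 1)/(1·1 + 0) = 14/1; p² − 189·q² = 196 − 189 = 7.
  k = 2: m = 7, d = 7, a = ⌊(13 + 7)/7⌋ = 2; p/q = (2·14 + 13)/(2·1 + 1) = 41/3; p² − 189·q² = 1681 − 1701 = -20.
  k = 3: m = 7, d = 20, a = ⌊(13 + 7)/20⌋ = 1; p/q = (1·41 + 14)/(1·3 + 1) = 55/4; p² − 189·q² = 3025 − 3024 = 1.
  The first convergent with p² − 189·q² = 1 gives the fundamental solution (x₁, y₁) = (55, 4).
Step 2: Apply the recurrence (x_{n+1}, y_{n+1}) = (x₁x_n + 189y₁y_n, x₁y_n + y₁x_n) repeatedly.
  From (x_1, y_1) = (55, 4): x_2 = 55·55 + 189·4·4 = 6049; y_2 = 55·4 + 4·55 = 440.
  From (x_2, y_2) = (6049, 440): x_3 = 55·6049 + 189·4·440 = 665335; y_3 = 55·440 + 4·6049 = 48396.
  From (x_3, y_3) = (665335, 48396): x_4 = 55·665335 + 189·4·48396 = 73180801; y_4 = 55·48396 + 4·665335 = 5323120.
  From (x_4, y_4) = (73180801, 5323120): x_5 = 55·73180801 + 189·4·5323120 = 8049222775; y_5 = 55·5323120 + 4·73180801 = 585494804.
Step 3: Verify x_5² - 189·y_5² = 64789987281578700625 - 64789987281578700624 = 1 (should be 1). ✓

(x_1, y_1) = (55, 4); (x_5, y_5) = (8049222775, 585494804).


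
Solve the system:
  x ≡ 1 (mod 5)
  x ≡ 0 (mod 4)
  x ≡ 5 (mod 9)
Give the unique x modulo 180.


Moduli 5, 4, 9 are pairwise coprime; by CRT there is a unique solution modulo M = 5 · 4 · 9 = 180.
Solve pairwise, accumulating the modulus:
  Start with x ≡ 1 (mod 5).
  Combine with x ≡ 0 (mod 4): since gcd(5, 4) = 1, we get a unique residue mod 20.
    Write x = 1 + 5·t and substitute into x ≡ 0 (mod 4): 5·t ≡ 0 − 1 = -1 (mod 4).
    Reduce coefficients mod 4: 1·t ≡ 3 (mod 4).
    So t ≡ 3 (mod 4).
    Then x = 1 + 5·3 = 16, valid modulo lcm(5, 4) = 20: x ≡ 16 (mod 20).
  Combine with x ≡ 5 (mod 9): since gcd(20, 9) = 1, we get a unique residue mod 180.
    Write x = 16 + 20·t and substitute into x ≡ 5 (mod 9): 20·t ≡ 5 − 16 = -11 (mod 9).
    Reduce coefficients mod 9: 2·t ≡ 7 (mod 9).
    The inverse of 2 mod 9 is 5 (since 2·5 = 10 = 1·9 + 1), so t ≡ 5·7 = 35 ≡ 8 (mod 9).
    Then x = 16 + 20·8 = 176, valid modulo lcm(20, 9) = 180: x ≡ 176 (mod 180).
Verify: 176 mod 5 = 1 ✓, 176 mod 4 = 0 ✓, 176 mod 9 = 5 ✓.

x ≡ 176 (mod 180).


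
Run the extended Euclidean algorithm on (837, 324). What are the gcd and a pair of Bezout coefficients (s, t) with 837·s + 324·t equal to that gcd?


Euclidean algorithm on (837, 324) — divide until remainder is 0:
  837 = 2 · 324 + 189
  324 = 1 · 189 + 135
  189 = 1 · 135 + 54
  135 = 2 · 54 + 27
  54 = 2 · 27 + 0
gcd(837, 324) = 27.
Track Bezout coefficients alongside the remainders: start with r₀ = 837 = a·1 + b·0 (s = 1, t = 0) and r₁ = 324 = a·0 + b·1 (s = 0, t = 1); each new remainder r_{k+1} = r_{k-1} − q_k·r_k inherits s_{k+1} = s_{k-1} − q_k·s_k, t_{k+1} = t_{k-1} − q_k·t_k, so r_k = a·s_k + b·t_k at every step:
  q = 2: r = 189, s = 1 − 2·0 = 1, t = 0 − 2·1 = -2  (check: 837·1 + 324·(-2) = 189)
  q = 1: r = 135, s = 0 − 1·1 = -1, t = 1 − 1·(-2) = 3  (check: 837·(-1) + 324·3 = 135)
  q = 1: r = 54, s = 1 − 1·(-1) = 2, t = -2 − 1·3 = -5  (check: 837·2 + 324·(-5) = 54)
  q = 2: r = 27, s = -1 − 2·2 = -5, t = 3 − 2·(-5) = 13  (check: 837·(-5) + 324·13 = 27)
The row with r = 27 (the gcd) gives the Bezout coefficients s = -5, t = 13.
Result: 837 · (-5) + 324 · (13) = 27.

gcd(837, 324) = 27; s = -5, t = 13 (check: 837·(-5) + 324·13 = 27).


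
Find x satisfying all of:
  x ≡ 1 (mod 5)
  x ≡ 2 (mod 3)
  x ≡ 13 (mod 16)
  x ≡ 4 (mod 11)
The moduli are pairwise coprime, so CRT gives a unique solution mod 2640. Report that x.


Product of moduli M = 5 · 3 · 16 · 11 = 2640.
Merge one congruence at a time:
  Start: x ≡ 1 (mod 5).
  Combine with x ≡ 2 (mod 3); new modulus lcm = 15.
    Write x = 1 + 5·t and substitute into x ≡ 2 (mod 3): 5·t ≡ 2 − 1 = 1 (mod 3).
    Reduce coefficients mod 3: 2·t ≡ 1 (mod 3).
    The inverse of 2 mod 3 is 2 (since 2·2 = 4 = 1·3 + 1), so t ≡ 2·1 = 2 ≡ 2 (mod 3).
    Then x = 1 + 5·2 = 11, valid modulo lcm(5, 3) = 15: x ≡ 11 (mod 15).
  Combine with x ≡ 13 (mod 16); new modulus lcm = 240.
    Write x = 11 + 15·t and substitute into x ≡ 13 (mod 16): 15·t ≡ 13 − 11 = 2 (mod 16).
    The inverse of 15 mod 16 is 15 (since 15·15 = 225 = 14·16 + 1), so t ≡ 15·2 = 30 ≡ 14 (mod 16).
    Then x = 11 + 15·14 = 221, valid modulo lcm(15, 16) = 240: x ≡ 221 (mod 240).
  Combine with x ≡ 4 (mod 11); new modulus lcm = 2640.
    Write x = 221 + 240·t and substitute into x ≡ 4 (mod 11): 240·t ≡ 4 − 221 = -217 (mod 11).
    Reduce coefficients mod 11: 9·t ≡ 3 (mod 11).
    The inverse of 9 mod 11 is 5 (since 9·5 = 45 = 4·11 + 1), so t ≡ 5·3 = 15 ≡ 4 (mod 11).
    Then x = 221 + 240·4 = 1181, valid modulo lcm(240, 11) = 2640: x ≡ 1181 (mod 2640).
Verify against each original: 1181 mod 5 = 1, 1181 mod 3 = 2, 1181 mod 16 = 13, 1181 mod 11 = 4.

x ≡ 1181 (mod 2640).


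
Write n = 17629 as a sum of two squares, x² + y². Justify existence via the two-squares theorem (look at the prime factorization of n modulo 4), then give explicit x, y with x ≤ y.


Step 1: Factor n = 17629 = 17^2 · 61.
Step 2: Check the mod-4 condition on each prime factor: 17 ≡ 1 (mod 4), exponent 2; 61 ≡ 1 (mod 4), exponent 1.
All primes ≡ 3 (mod 4) appear to even exponent (or don't appear), so by the two-squares theorem n IS expressible as a sum of two squares.
Step 3: Build a representation. Here n = 17 · 17 · 61 is a product of primes ≡ 1 (mod 4). Each prime p ≡ 1 (mod 4) is itself a sum of two squares; find a² by testing p − a² for a perfect square:
  17: 17 − 1² = 16 = 4² ⇒ 17 = 1² + 4².
  61: 61 − 1² = 60, 61 − 2² = 57, 61 − 3² = 52, 61 − 4² = 45, 61 − 5² = 36 = 6² ⇒ 61 = 5² + 6².
  Combine using the Brahmagupta–Fibonacci identity (a² + b²)(c² + d²) = (ac − bd)² + (ad + bc)² = (ac + bd)² + (ad − bc)²:
  17 · 17 = 289: from (1² + 4²)(1² + 4²), take (1·1 − 4·4, 1·4 + 4·1) = (1 − 16, 4 + 4) = (-15, 8); dropping signs (only squares matter) gives (15, 8); check 15² + 8² = 225 + 64 = 289 ✓.
  289 · 61 = 17629: from (15² + 8²)(5² + 6²), take (15·5 − 8·6, 15·6 + 8·5) = (75 − 48, 90 + 40) = (27, 130); check 27² + 130² = 729 + 16900 = 17629 ✓.
Step 4: Order so x ≤ y and verify: 27² + 130² = 729 + 16900 = 17629 = n. ✓

n = 17629 = 27² + 130² (one valid representation with x ≤ y).
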